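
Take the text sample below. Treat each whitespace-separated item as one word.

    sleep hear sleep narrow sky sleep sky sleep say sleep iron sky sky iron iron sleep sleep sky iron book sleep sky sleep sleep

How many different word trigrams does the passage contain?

24 tokens → 22 trigram windows in total.
Repeated trigrams (each contributes count−1 duplicates):
  sleep sky sleep: 2
1 duplicate windows → 22 − 1 = 21 distinct.

21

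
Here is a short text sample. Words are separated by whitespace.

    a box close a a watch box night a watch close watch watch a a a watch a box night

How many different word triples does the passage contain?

17

20 tokens → 18 trigram windows in total.
Repeated trigrams (each contributes count−1 duplicates):
  a a watch: 2
1 duplicate windows → 18 − 1 = 17 distinct.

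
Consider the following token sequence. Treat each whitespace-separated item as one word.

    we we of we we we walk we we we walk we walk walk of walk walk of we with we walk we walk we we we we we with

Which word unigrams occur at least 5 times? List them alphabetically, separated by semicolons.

Unigram counts meeting the condition (at least 5 times):
  walk: 8
  we: 17

walk; we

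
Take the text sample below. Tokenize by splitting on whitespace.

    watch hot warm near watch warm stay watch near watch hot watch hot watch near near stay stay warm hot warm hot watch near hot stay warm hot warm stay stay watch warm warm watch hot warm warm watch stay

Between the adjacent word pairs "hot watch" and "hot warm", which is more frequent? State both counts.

"hot warm" (4 vs 3)

"hot watch": 3 occurrences
"hot warm": 4 occurrences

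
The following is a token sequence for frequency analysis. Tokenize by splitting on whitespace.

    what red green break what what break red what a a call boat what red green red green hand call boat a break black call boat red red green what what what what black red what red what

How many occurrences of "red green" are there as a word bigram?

4

Scanning the 37 overlapping bigram windows for "red green":
  position 2–3: red green
  position 15–16: red green
  position 17–18: red green
  position 28–29: red green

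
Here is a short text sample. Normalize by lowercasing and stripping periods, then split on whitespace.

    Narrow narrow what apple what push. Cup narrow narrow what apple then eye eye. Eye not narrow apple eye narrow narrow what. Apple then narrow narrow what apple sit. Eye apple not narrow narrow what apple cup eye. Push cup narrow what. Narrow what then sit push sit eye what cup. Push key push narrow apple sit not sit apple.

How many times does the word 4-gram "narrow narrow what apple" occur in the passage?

5

Scanning the 57 overlapping 4-gram windows for "narrow narrow what apple":
  position 1–4: narrow narrow what apple
  position 8–11: narrow narrow what apple
  position 20–23: narrow narrow what apple
  position 25–28: narrow narrow what apple
  position 33–36: narrow narrow what apple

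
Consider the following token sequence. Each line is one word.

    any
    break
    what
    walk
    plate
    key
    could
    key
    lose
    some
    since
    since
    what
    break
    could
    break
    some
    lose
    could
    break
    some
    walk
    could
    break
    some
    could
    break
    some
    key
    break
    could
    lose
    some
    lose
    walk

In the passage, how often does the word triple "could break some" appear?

Scanning the 33 overlapping trigram windows for "could break some":
  position 15–17: could break some
  position 19–21: could break some
  position 23–25: could break some
  position 26–28: could break some

4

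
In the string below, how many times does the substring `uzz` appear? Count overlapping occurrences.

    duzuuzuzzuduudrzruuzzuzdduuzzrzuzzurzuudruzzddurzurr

5

Sliding a length-3 window over the 52 characters (50 positions):
  position 7–9: uzz
  position 19–21: uzz
  position 27–29: uzz
  position 32–34: uzz
  position 42–44: uzz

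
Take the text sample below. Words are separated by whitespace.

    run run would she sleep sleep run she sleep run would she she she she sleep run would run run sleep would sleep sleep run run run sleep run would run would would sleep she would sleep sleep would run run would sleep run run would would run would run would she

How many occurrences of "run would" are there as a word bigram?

Scanning the 51 overlapping bigram windows for "run would":
  position 2–3: run would
  position 10–11: run would
  position 17–18: run would
  position 29–30: run would
  position 31–32: run would
  position 41–42: run would
  position 45–46: run would
  position 48–49: run would
  position 50–51: run would

9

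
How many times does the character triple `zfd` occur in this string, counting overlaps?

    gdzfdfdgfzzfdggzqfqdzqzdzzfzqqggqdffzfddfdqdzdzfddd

4

Sliding a length-3 window over the 51 characters (49 positions):
  position 3–5: zfd
  position 11–13: zfd
  position 37–39: zfd
  position 47–49: zfd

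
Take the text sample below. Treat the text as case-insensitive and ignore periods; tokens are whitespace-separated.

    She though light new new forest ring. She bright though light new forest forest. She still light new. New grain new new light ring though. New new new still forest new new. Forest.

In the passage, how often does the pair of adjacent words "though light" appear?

Scanning the 32 overlapping bigram windows for "though light":
  position 2–3: though light
  position 10–11: though light

2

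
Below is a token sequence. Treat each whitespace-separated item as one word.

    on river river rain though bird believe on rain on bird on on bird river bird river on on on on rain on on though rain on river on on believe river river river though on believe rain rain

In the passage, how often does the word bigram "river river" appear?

3

Scanning the 38 overlapping bigram windows for "river river":
  position 2–3: river river
  position 32–33: river river
  position 33–34: river river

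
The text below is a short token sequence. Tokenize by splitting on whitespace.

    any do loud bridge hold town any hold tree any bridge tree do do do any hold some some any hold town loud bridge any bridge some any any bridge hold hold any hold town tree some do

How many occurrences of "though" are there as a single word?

0

Scanning the 38 tokens for "though":
  (none found)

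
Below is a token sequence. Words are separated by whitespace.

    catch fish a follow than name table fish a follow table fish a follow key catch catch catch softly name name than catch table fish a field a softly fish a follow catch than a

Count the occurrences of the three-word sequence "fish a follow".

Scanning the 33 overlapping trigram windows for "fish a follow":
  position 2–4: fish a follow
  position 8–10: fish a follow
  position 12–14: fish a follow
  position 30–32: fish a follow

4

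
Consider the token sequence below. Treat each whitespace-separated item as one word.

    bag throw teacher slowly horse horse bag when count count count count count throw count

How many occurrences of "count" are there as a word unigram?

6

Scanning the 15 tokens for "count":
  position 9: count
  position 10: count
  position 11: count
  position 12: count
  position 13: count
  position 15: count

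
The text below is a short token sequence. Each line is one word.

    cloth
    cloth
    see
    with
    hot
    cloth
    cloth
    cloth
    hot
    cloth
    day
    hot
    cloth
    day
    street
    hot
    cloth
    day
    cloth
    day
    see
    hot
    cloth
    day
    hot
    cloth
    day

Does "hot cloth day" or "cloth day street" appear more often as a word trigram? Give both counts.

"hot cloth day" (5 vs 1)

"hot cloth day": 5 occurrences
"cloth day street": 1 occurrence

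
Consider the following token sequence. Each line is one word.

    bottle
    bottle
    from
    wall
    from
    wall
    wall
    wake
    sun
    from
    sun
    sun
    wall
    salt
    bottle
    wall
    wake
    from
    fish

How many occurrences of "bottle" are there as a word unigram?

3

Scanning the 19 tokens for "bottle":
  position 1: bottle
  position 2: bottle
  position 15: bottle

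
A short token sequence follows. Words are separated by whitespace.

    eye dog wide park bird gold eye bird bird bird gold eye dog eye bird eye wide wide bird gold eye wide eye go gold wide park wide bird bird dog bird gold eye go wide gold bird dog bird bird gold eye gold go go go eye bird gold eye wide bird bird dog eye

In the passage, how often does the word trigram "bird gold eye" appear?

Scanning the 54 overlapping trigram windows for "bird gold eye":
  position 5–7: bird gold eye
  position 10–12: bird gold eye
  position 19–21: bird gold eye
  position 32–34: bird gold eye
  position 41–43: bird gold eye
  position 49–51: bird gold eye

6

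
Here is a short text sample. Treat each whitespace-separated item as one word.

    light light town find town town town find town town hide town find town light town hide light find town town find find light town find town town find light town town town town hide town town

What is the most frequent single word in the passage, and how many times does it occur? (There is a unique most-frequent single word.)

"town", 20 times

Unigram frequencies (highest first):
  town: 20
  find: 8
  light: 6
  hide: 3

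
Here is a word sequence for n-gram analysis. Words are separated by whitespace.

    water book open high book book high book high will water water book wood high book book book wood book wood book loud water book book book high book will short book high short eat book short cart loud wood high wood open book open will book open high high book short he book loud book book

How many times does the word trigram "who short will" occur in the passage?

0

Scanning the 55 overlapping trigram windows for "who short will":
  (none found)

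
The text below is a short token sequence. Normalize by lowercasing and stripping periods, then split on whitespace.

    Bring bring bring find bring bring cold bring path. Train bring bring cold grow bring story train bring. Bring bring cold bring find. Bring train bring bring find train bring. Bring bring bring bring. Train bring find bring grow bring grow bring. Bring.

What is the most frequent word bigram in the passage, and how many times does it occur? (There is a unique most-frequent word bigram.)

"bring bring", 12 times

Bigram frequencies (highest first):
  bring bring: 12
  train bring: 5
  bring find: 4
  find bring: 3
  bring cold: 3
  grow bring: 3
  … (9 more, each ≤ 2)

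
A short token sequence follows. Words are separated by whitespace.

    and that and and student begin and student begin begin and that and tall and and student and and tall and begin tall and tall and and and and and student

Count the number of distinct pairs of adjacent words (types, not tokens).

12

31 tokens → 30 bigram windows in total.
Repeated bigrams (each contributes count−1 duplicates):
  and and: 7
  and student: 4
  tall and: 4
  and tall: 3
  and that: 2
  begin and: 2
  student begin: 2
  that and: 2
18 duplicate windows → 30 − 18 = 12 distinct.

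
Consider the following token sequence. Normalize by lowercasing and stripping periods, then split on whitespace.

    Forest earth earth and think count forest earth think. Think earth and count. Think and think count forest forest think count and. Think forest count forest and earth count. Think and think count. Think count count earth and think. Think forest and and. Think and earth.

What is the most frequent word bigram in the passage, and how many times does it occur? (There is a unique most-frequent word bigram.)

Bigram frequencies (highest first):
  and think: 6
  think count: 5
  earth and: 3
  count forest: 3
  count think: 3
  think and: 3
  … (17 more, each ≤ 2)

"and think", 6 times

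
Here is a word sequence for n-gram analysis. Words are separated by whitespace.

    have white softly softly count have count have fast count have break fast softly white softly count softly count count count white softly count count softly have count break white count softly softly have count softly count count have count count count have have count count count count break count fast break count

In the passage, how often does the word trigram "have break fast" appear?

1

Scanning the 51 overlapping trigram windows for "have break fast":
  position 11–13: have break fast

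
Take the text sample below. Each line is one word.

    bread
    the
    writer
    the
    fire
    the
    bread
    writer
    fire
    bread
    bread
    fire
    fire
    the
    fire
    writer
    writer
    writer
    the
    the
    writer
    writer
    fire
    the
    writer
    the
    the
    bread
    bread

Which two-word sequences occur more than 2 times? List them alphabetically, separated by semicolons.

Bigram counts meeting the condition (more than 2 times):
  fire the: 3
  the writer: 3
  writer the: 3
  writer writer: 3

fire the; the writer; writer the; writer writer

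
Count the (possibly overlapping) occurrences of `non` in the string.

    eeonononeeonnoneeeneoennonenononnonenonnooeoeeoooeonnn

Sliding a length-3 window over the 54 characters (52 positions):
  position 4–6: non
  position 6–8: non
  position 13–15: non
  position 24–26: non
  position 28–30: non
  position 30–32: non
  position 33–35: non
  position 37–39: non

8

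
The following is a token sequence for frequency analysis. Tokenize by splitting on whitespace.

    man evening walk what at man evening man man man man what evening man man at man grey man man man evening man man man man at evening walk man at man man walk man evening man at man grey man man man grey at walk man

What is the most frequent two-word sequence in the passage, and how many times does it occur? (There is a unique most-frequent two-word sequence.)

Bigram frequencies (highest first):
  man man: 12
  man evening: 4
  at man: 4
  evening man: 4
  man at: 4
  man grey: 3
  … (11 more, each ≤ 3)

"man man", 12 times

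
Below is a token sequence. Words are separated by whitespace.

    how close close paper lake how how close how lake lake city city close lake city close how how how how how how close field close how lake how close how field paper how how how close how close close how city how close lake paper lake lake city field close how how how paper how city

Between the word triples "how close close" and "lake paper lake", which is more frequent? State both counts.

"how close close" (2 vs 1)

"how close close": 2 occurrences
"lake paper lake": 1 occurrence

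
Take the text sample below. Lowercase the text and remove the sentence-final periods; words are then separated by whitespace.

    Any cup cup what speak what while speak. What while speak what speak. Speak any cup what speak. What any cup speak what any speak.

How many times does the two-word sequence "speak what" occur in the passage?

5

Scanning the 24 overlapping bigram windows for "speak what":
  position 5–6: speak what
  position 8–9: speak what
  position 11–12: speak what
  position 18–19: speak what
  position 22–23: speak what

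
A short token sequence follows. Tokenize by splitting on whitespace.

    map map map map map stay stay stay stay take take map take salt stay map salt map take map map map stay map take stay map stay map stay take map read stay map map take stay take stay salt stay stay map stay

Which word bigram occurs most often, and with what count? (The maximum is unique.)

"map map", 7 times

Bigram frequencies (highest first):
  map map: 7
  stay map: 6
  map stay: 5
  stay stay: 4
  map take: 4
  stay take: 3
  … (10 more, each ≤ 3)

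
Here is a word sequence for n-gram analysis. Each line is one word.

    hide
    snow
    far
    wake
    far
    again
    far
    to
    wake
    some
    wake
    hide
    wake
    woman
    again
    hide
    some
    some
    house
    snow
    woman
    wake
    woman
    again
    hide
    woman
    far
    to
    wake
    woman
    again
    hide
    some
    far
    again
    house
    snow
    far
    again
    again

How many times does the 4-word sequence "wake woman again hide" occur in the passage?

3

Scanning the 37 overlapping 4-gram windows for "wake woman again hide":
  position 13–16: wake woman again hide
  position 22–25: wake woman again hide
  position 29–32: wake woman again hide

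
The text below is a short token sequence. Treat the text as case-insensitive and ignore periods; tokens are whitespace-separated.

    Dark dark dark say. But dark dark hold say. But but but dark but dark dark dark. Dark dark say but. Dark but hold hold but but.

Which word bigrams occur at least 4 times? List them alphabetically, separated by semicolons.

but dark; dark dark

Bigram counts meeting the condition (at least 4 times):
  but dark: 4
  dark dark: 7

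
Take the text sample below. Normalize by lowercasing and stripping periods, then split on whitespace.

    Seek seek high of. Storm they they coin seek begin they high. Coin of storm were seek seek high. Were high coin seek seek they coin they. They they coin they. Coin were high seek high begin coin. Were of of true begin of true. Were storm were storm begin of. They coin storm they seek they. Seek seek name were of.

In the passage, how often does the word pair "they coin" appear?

Scanning the 61 overlapping bigram windows for "they coin":
  position 7–8: they coin
  position 25–26: they coin
  position 29–30: they coin
  position 31–32: they coin
  position 52–53: they coin

5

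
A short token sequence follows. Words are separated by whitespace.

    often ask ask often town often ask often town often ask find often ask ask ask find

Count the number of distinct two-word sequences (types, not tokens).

7

17 tokens → 16 bigram windows in total.
Repeated bigrams (each contributes count−1 duplicates):
  often ask: 4
  ask ask: 3
  ask find: 2
  ask often: 2
  often town: 2
  town often: 2
9 duplicate windows → 16 − 9 = 7 distinct.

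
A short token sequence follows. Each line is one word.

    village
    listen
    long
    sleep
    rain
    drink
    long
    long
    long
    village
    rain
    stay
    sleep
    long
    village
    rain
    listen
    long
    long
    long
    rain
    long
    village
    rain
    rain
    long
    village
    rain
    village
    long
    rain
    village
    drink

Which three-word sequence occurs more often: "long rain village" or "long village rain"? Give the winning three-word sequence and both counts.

"long village rain" (4 vs 1)

"long rain village": 1 occurrence
"long village rain": 4 occurrences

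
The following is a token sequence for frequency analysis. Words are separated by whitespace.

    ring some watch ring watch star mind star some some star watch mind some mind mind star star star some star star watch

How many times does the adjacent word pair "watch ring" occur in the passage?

Scanning the 22 overlapping bigram windows for "watch ring":
  position 3–4: watch ring

1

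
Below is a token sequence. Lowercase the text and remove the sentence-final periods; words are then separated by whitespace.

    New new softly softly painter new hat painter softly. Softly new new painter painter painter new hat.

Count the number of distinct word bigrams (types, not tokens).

17 tokens → 16 bigram windows in total.
Repeated bigrams (each contributes count−1 duplicates):
  new hat: 2
  new new: 2
  painter new: 2
  painter painter: 2
  softly softly: 2
5 duplicate windows → 16 − 5 = 11 distinct.

11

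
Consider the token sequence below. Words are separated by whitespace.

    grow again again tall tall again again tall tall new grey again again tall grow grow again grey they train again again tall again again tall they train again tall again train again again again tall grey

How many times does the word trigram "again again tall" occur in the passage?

6

Scanning the 35 overlapping trigram windows for "again again tall":
  position 2–4: again again tall
  position 6–8: again again tall
  position 12–14: again again tall
  position 21–23: again again tall
  position 24–26: again again tall
  position 34–36: again again tall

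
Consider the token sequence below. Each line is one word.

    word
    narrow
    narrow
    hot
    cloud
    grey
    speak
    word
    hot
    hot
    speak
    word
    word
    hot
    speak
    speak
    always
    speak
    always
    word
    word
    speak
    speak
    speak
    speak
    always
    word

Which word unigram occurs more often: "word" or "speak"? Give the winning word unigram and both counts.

"speak" (9 vs 7)

"word": 7 occurrences
"speak": 9 occurrences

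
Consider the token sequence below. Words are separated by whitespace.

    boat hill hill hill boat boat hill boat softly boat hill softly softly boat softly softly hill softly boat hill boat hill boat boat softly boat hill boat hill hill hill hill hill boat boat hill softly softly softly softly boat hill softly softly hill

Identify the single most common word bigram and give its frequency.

Bigram frequencies (highest first):
  boat hill: 9
  hill hill: 6
  hill boat: 6
  softly softly: 6
  softly boat: 5
  hill softly: 4
  … (3 more, each ≤ 3)

"boat hill", 9 times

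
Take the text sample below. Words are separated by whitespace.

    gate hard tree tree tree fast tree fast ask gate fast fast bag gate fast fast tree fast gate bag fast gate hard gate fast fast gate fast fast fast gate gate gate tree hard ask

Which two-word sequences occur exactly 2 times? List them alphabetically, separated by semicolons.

fast tree; gate gate; gate hard; tree tree

Bigram counts meeting the condition (exactly 2 times):
  fast tree: 2
  gate gate: 2
  gate hard: 2
  tree tree: 2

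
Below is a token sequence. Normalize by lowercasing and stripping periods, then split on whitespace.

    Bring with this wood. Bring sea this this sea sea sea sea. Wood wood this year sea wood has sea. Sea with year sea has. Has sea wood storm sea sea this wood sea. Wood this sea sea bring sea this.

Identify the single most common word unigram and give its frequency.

Unigram frequencies (highest first):
  sea: 16
  this: 7
  wood: 7
  bring: 3
  has: 3
  with: 2
  … (2 more, each ≤ 2)

"sea", 16 times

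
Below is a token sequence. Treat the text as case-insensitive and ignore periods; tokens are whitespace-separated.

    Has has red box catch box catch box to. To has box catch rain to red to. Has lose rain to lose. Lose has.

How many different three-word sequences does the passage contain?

24 tokens → 22 trigram windows in total.
Repeated trigrams (each contributes count−1 duplicates):
  box catch box: 2
1 duplicate windows → 22 − 1 = 21 distinct.

21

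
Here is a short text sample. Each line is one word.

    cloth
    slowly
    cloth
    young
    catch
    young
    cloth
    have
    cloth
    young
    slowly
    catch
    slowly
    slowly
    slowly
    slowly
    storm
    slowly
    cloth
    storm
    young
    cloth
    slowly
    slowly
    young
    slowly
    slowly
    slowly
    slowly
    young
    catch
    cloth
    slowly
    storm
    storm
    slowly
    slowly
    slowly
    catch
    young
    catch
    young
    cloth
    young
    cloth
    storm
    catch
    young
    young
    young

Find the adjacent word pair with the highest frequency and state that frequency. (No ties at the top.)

Bigram frequencies (highest first):
  slowly slowly: 9
  catch young: 4
  young cloth: 4
  cloth slowly: 3
  cloth young: 3
  young catch: 3
  … (15 more, each ≤ 2)

"slowly slowly", 9 times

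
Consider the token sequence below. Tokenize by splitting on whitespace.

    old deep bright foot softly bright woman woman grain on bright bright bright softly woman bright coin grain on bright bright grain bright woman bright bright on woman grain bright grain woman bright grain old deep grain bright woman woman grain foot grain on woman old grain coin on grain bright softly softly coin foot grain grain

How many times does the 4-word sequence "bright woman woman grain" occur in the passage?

Scanning the 54 overlapping 4-gram windows for "bright woman woman grain":
  position 6–9: bright woman woman grain
  position 38–41: bright woman woman grain

2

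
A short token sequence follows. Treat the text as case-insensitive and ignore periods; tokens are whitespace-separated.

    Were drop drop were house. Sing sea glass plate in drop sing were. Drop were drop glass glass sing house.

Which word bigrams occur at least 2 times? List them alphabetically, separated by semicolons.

drop were; were drop

Bigram counts meeting the condition (at least 2 times):
  drop were: 2
  were drop: 3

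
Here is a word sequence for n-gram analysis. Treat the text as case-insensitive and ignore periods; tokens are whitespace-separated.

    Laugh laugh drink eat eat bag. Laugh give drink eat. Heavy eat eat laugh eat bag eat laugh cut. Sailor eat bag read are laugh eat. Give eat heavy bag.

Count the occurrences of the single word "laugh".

6

Scanning the 30 tokens for "laugh":
  position 1: laugh
  position 2: laugh
  position 7: laugh
  position 14: laugh
  position 18: laugh
  position 25: laugh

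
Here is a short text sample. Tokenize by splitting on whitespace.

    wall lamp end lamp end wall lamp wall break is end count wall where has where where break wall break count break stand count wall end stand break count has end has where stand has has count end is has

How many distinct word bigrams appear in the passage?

40 tokens → 39 bigram windows in total.
Repeated bigrams (each contributes count−1 duplicates):
  break count: 2
  count wall: 2
  has where: 2
  lamp end: 2
  wall break: 2
  wall lamp: 2
6 duplicate windows → 39 − 6 = 33 distinct.

33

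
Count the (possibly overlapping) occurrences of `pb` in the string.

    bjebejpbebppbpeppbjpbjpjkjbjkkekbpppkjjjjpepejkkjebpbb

Sliding a length-2 window over the 54 characters (53 positions):
  position 7–8: pb
  position 12–13: pb
  position 17–18: pb
  position 20–21: pb
  position 52–53: pb

5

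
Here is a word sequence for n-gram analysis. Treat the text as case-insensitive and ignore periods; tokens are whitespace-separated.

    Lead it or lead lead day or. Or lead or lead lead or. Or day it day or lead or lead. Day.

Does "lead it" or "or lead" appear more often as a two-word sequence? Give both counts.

"or lead" (5 vs 1)

"lead it": 1 occurrence
"or lead": 5 occurrences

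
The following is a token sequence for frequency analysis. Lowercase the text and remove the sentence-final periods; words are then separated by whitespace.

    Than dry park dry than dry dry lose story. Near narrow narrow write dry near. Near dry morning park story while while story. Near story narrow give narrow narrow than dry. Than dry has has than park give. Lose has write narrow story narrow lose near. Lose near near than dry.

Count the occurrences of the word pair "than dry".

Scanning the 50 overlapping bigram windows for "than dry":
  position 1–2: than dry
  position 5–6: than dry
  position 30–31: than dry
  position 32–33: than dry
  position 50–51: than dry

5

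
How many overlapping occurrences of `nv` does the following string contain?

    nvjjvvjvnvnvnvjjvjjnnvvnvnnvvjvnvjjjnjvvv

8

Sliding a length-2 window over the 41 characters (40 positions):
  position 1–2: nv
  position 9–10: nv
  position 11–12: nv
  position 13–14: nv
  position 21–22: nv
  position 24–25: nv
  position 27–28: nv
  position 32–33: nv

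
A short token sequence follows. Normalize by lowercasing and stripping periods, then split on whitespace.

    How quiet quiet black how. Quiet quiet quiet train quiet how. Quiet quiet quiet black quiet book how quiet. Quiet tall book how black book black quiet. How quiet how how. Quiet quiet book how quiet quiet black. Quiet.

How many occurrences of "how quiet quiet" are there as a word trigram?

Scanning the 37 overlapping trigram windows for "how quiet quiet":
  position 1–3: how quiet quiet
  position 5–7: how quiet quiet
  position 11–13: how quiet quiet
  position 18–20: how quiet quiet
  position 31–33: how quiet quiet
  position 35–37: how quiet quiet

6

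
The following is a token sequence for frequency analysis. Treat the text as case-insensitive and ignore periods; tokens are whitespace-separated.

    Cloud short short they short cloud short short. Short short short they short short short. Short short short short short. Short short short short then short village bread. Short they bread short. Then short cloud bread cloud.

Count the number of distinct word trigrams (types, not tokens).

37 tokens → 35 trigram windows in total.
Repeated trigrams (each contributes count−1 duplicates):
  short short short: 13
  cloud short short: 2
  short short they: 2
  short then short: 2
  short they short: 2
16 duplicate windows → 35 − 16 = 19 distinct.

19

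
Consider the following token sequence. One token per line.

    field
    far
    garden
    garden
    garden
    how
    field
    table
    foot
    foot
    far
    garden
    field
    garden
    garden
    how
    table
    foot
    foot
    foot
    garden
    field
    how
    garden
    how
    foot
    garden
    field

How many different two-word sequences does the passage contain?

16

28 tokens → 27 bigram windows in total.
Repeated bigrams (each contributes count−1 duplicates):
  foot foot: 3
  garden field: 3
  garden garden: 3
  garden how: 3
  far garden: 2
  foot garden: 2
  table foot: 2
11 duplicate windows → 27 − 11 = 16 distinct.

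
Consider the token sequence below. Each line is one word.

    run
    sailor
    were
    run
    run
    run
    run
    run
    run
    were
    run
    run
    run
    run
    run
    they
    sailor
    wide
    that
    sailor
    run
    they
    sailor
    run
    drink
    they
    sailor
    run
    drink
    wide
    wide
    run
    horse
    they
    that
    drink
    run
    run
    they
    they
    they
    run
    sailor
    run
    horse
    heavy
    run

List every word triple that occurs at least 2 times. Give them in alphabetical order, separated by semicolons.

run run run; run run they; run they sailor; sailor run drink; they sailor run; were run run

Trigram counts meeting the condition (at least 2 times):
  run run run: 7
  run run they: 2
  run they sailor: 2
  sailor run drink: 2
  they sailor run: 2
  were run run: 2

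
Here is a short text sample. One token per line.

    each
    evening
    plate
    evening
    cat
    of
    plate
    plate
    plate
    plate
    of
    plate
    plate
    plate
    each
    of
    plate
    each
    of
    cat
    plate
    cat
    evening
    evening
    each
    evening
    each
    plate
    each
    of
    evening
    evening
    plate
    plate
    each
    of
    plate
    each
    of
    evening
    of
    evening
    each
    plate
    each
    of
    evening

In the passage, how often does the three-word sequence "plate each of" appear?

6

Scanning the 45 overlapping trigram windows for "plate each of":
  position 14–16: plate each of
  position 17–19: plate each of
  position 28–30: plate each of
  position 34–36: plate each of
  position 37–39: plate each of
  position 44–46: plate each of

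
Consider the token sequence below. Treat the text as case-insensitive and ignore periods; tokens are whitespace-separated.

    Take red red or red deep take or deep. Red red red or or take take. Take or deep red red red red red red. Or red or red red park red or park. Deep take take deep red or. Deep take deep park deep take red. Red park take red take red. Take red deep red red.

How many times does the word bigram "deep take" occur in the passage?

4

Scanning the 57 overlapping bigram windows for "deep take":
  position 6–7: deep take
  position 35–36: deep take
  position 41–42: deep take
  position 45–46: deep take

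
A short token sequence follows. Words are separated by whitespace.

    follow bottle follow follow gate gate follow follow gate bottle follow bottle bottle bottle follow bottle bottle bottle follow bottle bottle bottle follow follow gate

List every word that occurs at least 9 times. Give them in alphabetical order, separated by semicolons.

bottle; follow

Unigram counts meeting the condition (at least 9 times):
  bottle: 11
  follow: 10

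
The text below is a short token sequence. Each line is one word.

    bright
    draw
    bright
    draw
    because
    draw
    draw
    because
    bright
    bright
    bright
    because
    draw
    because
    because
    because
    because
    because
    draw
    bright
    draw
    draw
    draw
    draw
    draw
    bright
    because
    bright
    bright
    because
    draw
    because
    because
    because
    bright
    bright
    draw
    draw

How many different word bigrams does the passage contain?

9

38 tokens → 37 bigram windows in total.
Repeated bigrams (each contributes count−1 duplicates):
  because because: 6
  draw draw: 6
  because draw: 4
  bright bright: 4
  bright draw: 4
  draw because: 4
  because bright: 3
  bright because: 3
  … (1 more repeated)
28 duplicate windows → 37 − 28 = 9 distinct.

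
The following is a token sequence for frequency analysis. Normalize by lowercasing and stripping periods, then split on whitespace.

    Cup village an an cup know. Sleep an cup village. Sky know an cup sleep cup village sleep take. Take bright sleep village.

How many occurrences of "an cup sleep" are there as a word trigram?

1

Scanning the 21 overlapping trigram windows for "an cup sleep":
  position 13–15: an cup sleep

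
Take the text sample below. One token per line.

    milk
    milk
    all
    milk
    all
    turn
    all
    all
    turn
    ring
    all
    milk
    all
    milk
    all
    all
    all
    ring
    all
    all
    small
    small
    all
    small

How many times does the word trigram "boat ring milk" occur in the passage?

0

Scanning the 22 overlapping trigram windows for "boat ring milk":
  (none found)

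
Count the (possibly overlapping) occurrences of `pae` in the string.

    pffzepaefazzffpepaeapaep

3

Sliding a length-3 window over the 24 characters (22 positions):
  position 6–8: pae
  position 17–19: pae
  position 21–23: pae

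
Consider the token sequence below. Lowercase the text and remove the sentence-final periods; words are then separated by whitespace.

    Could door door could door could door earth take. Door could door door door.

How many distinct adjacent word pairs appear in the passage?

6

14 tokens → 13 bigram windows in total.
Repeated bigrams (each contributes count−1 duplicates):
  could door: 4
  door could: 3
  door door: 3
7 duplicate windows → 13 − 7 = 6 distinct.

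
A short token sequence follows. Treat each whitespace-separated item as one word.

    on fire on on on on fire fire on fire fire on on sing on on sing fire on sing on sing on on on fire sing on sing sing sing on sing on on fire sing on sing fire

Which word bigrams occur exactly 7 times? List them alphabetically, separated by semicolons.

on sing; sing on

Bigram counts meeting the condition (exactly 7 times):
  on sing: 7
  sing on: 7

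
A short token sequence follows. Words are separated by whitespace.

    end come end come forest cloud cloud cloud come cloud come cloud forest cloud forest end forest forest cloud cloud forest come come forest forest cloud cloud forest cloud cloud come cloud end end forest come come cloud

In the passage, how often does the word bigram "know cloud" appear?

0

Scanning the 37 overlapping bigram windows for "know cloud":
  (none found)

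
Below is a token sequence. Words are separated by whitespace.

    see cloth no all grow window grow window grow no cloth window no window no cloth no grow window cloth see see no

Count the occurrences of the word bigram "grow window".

3

Scanning the 22 overlapping bigram windows for "grow window":
  position 5–6: grow window
  position 7–8: grow window
  position 18–19: grow window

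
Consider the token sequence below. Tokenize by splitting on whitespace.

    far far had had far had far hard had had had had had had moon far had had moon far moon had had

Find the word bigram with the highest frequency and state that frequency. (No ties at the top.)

"had had", 8 times

Bigram frequencies (highest first):
  had had: 8
  far had: 3
  had far: 2
  had moon: 2
  moon far: 2
  far far: 1
  … (4 more, each ≤ 1)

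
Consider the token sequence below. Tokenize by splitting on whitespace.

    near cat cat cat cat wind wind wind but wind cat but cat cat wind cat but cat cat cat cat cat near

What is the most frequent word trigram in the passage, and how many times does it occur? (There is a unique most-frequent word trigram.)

"cat cat cat", 5 times

Trigram frequencies (highest first):
  cat cat cat: 5
  cat cat wind: 2
  wind cat but: 2
  cat but cat: 2
  but cat cat: 2
  near cat cat: 1
  … (7 more, each ≤ 1)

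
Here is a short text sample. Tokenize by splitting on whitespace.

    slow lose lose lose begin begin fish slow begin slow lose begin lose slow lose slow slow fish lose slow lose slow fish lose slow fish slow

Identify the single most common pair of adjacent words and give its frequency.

"lose slow", 5 times

Bigram frequencies (highest first):
  lose slow: 5
  slow lose: 4
  slow fish: 3
  lose lose: 2
  lose begin: 2
  fish slow: 2
  … (7 more, each ≤ 2)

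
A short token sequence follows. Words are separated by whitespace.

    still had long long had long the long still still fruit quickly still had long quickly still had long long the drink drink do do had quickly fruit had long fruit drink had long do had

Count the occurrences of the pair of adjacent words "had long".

6

Scanning the 35 overlapping bigram windows for "had long":
  position 2–3: had long
  position 5–6: had long
  position 14–15: had long
  position 18–19: had long
  position 29–30: had long
  position 33–34: had long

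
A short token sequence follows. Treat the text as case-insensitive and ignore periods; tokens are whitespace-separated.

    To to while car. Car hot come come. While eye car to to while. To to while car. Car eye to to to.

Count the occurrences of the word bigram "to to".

Scanning the 22 overlapping bigram windows for "to to":
  position 1–2: to to
  position 12–13: to to
  position 15–16: to to
  position 21–22: to to
  position 22–23: to to

5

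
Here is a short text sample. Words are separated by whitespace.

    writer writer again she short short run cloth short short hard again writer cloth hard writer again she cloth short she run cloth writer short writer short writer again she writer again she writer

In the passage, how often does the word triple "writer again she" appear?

Scanning the 32 overlapping trigram windows for "writer again she":
  position 2–4: writer again she
  position 16–18: writer again she
  position 28–30: writer again she
  position 31–33: writer again she

4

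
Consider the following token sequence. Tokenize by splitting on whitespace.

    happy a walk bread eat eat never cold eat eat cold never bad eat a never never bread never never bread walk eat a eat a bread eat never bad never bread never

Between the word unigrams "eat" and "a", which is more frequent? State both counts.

"eat": 8 occurrences
"a": 4 occurrences

"eat" (8 vs 4)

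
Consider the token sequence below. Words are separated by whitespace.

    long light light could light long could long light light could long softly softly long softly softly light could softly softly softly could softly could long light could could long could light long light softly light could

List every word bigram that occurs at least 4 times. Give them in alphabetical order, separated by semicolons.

Bigram counts meeting the condition (at least 4 times):
  could long: 4
  light could: 5
  long light: 4
  softly softly: 4

could long; light could; long light; softly softly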